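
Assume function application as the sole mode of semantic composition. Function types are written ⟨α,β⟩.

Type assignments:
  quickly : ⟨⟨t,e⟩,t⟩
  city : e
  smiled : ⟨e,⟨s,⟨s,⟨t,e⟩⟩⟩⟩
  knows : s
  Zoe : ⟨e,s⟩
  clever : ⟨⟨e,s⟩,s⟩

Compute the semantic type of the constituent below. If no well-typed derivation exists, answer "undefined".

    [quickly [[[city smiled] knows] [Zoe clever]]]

t

[city smiled] — smiled of type ⟨e,⟨s,⟨s,⟨t,e⟩⟩⟩⟩ combines with city of type e: type ⟨s,⟨s,⟨t,e⟩⟩⟩.
[[city smiled] knows] — [city smiled] of type ⟨s,⟨s,⟨t,e⟩⟩⟩ combines with knows of type s: type ⟨s,⟨t,e⟩⟩.
[Zoe clever] — clever of type ⟨⟨e,s⟩,s⟩ combines with Zoe of type ⟨e,s⟩: type s.
[[[city smiled] knows] [Zoe clever]] — [[city smiled] knows] of type ⟨s,⟨t,e⟩⟩ combines with [Zoe clever] of type s: type ⟨t,e⟩.
[quickly [[[city smiled] knows] [Zoe clever]]] — quickly of type ⟨⟨t,e⟩,t⟩ combines with [[[city smiled] knows] [Zoe clever]] of type ⟨t,e⟩: type t.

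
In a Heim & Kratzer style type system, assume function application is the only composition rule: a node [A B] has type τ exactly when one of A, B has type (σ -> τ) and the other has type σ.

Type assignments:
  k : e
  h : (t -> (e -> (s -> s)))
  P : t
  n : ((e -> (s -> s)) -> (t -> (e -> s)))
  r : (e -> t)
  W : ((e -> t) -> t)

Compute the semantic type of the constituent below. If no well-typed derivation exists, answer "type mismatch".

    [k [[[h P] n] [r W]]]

s

[h P] — h of type (t -> (e -> (s -> s))) combines with P of type t: type (e -> (s -> s)).
[[h P] n] — n of type ((e -> (s -> s)) -> (t -> (e -> s))) combines with [h P] of type (e -> (s -> s)): type (t -> (e -> s)).
[r W] — W of type ((e -> t) -> t) combines with r of type (e -> t): type t.
[[[h P] n] [r W]] — [[h P] n] of type (t -> (e -> s)) combines with [r W] of type t: type (e -> s).
[k [[[h P] n] [r W]]] — [[[h P] n] [r W]] of type (e -> s) combines with k of type e: type s.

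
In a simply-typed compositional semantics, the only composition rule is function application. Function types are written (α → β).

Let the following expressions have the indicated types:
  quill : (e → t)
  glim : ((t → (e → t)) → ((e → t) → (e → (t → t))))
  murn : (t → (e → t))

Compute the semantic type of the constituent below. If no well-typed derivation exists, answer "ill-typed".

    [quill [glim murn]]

[glim murn]: ((t → (e → t)) → ((e → t) → (e → (t → t)))) applied to (t → (e → t)) yields ((e → t) → (e → (t → t))).
[quill [glim murn]]: ((e → t) → (e → (t → t))) applied to (e → t) yields (e → (t → t)).

(e → (t → t))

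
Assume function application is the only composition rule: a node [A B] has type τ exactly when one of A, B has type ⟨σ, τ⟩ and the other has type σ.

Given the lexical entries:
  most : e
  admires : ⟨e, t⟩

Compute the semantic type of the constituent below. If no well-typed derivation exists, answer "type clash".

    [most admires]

t

[most admires] — admires of type ⟨e, t⟩ combines with most of type e: type t.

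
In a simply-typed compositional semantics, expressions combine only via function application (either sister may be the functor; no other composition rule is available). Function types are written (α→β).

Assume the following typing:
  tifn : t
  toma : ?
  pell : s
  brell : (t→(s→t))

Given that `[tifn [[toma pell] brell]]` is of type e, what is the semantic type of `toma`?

At [tifn [[toma pell] brell]] (required: e): tifn is t, which is not a function with range e; hence [[toma pell] brell] is the functor — type (t→e).
At [[toma pell] brell] (required: (t→e)): brell is (t→(s→t)), which is not a function with range (t→e); hence [toma pell] is the functor — type ((t→(s→t))→(t→e)).
At [toma pell] (required: ((t→(s→t))→(t→e))): pell is s, which is not a function with range ((t→(s→t))→(t→e)); hence toma is the functor — type (s→((t→(s→t))→(t→e))).

(s→((t→(s→t))→(t→e)))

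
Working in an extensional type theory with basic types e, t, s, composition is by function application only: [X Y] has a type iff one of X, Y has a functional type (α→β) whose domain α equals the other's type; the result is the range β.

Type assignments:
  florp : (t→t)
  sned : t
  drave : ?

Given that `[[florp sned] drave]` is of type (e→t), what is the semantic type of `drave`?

For [[florp sned] drave] to have type (e→t) with [florp sned] of type t, drave must be the function: drave : (t→(e→t)).

(t→(e→t))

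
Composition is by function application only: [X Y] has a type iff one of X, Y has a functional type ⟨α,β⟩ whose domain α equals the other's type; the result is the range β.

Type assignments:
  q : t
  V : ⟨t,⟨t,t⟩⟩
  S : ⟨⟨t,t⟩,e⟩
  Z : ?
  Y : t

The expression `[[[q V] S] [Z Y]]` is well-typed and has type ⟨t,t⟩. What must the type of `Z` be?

⟨t,⟨e,⟨t,t⟩⟩⟩

[[[q V] S] [Z Y]] is required to be ⟨t,t⟩. [[q V] S] : e cannot yield ⟨t,t⟩ as functor, so [Z Y] : ⟨e,⟨t,t⟩⟩.
[Z Y] is required to be ⟨e,⟨t,t⟩⟩. Y : t cannot yield ⟨e,⟨t,t⟩⟩ as functor, so Z : ⟨t,⟨e,⟨t,t⟩⟩⟩.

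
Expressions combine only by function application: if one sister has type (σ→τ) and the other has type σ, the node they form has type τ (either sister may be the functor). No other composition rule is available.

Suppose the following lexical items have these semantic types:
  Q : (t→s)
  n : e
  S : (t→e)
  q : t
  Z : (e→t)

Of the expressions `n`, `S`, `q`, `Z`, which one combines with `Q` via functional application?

q

n : e — no; Q wants t, and n wants nothing (atomic).
S : (t→e) — no; Q wants t, and S wants t.
q — combines: Q : (t→s) takes q : t as argument, giving s.
Z : (e→t) — no; Q wants t, and Z wants e.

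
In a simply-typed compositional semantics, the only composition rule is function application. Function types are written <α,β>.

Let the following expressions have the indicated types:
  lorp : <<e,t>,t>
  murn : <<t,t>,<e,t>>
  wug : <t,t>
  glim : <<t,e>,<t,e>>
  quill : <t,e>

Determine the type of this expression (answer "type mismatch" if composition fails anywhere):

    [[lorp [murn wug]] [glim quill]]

At [murn wug], murn : <<t,t>,<e,t>> takes wug : <t,t>, giving <e,t>.
At [lorp [murn wug]], lorp : <<e,t>,t> takes [murn wug] : <e,t>, giving t.
At [glim quill], glim : <<t,e>,<t,e>> takes quill : <t,e>, giving <t,e>.
At [[lorp [murn wug]] [glim quill]], [glim quill] : <t,e> takes [lorp [murn wug]] : t, giving e.

e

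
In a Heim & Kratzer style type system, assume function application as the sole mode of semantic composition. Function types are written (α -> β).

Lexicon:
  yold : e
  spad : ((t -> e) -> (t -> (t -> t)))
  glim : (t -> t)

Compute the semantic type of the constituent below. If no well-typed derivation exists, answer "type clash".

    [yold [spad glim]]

[spad glim]: ((t -> e) -> (t -> (t -> t))) and (t -> t) cannot combine by function application — type clash.

type clash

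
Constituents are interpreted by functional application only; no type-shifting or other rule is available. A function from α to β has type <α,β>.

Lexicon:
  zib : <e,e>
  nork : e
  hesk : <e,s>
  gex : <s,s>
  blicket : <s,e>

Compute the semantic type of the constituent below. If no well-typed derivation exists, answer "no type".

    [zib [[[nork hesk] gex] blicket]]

e

[nork hesk]: <e,s> applied to e yields s.
[[nork hesk] gex]: <s,s> applied to s yields s.
[[[nork hesk] gex] blicket]: <s,e> applied to s yields e.
[zib [[[nork hesk] gex] blicket]]: <e,e> applied to e yields e.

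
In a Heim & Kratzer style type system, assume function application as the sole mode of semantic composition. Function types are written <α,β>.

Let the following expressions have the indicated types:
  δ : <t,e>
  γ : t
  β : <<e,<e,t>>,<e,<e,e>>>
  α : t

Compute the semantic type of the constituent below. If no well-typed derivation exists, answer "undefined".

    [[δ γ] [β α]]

[δ γ]: <t,e> applied to t yields e.
[β α]: <<e,<e,t>>,<e,<e,e>>> and t cannot combine by function application — type clash.

undefined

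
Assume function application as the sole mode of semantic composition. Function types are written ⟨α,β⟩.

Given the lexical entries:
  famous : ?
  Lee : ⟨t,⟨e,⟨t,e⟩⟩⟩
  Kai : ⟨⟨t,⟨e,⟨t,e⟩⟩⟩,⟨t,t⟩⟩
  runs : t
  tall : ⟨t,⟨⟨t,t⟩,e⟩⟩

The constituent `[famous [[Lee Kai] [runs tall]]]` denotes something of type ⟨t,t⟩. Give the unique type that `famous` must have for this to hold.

At [famous [[Lee Kai] [runs tall]]] (required: ⟨t,t⟩): [[Lee Kai] [runs tall]] is e, which is not a function with range ⟨t,t⟩; hence famous is the functor — type ⟨e,⟨t,t⟩⟩.

⟨e,⟨t,t⟩⟩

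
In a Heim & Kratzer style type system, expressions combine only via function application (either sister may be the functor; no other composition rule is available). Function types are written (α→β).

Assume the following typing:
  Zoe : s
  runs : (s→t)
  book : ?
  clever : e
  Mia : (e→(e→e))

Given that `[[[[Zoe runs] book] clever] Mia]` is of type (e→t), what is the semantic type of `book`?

[[[[Zoe runs] book] clever] Mia] is required to be (e→t). Mia : (e→(e→e)) cannot yield (e→t) as functor, so [[[Zoe runs] book] clever] : ((e→(e→e))→(e→t)).
[[[Zoe runs] book] clever] is required to be ((e→(e→e))→(e→t)). clever : e cannot yield ((e→(e→e))→(e→t)) as functor, so [[Zoe runs] book] : (e→((e→(e→e))→(e→t))).
[[Zoe runs] book] is required to be (e→((e→(e→e))→(e→t))). [Zoe runs] : t cannot yield (e→((e→(e→e))→(e→t))) as functor, so book : (t→(e→((e→(e→e))→(e→t)))).

(t→(e→((e→(e→e))→(e→t))))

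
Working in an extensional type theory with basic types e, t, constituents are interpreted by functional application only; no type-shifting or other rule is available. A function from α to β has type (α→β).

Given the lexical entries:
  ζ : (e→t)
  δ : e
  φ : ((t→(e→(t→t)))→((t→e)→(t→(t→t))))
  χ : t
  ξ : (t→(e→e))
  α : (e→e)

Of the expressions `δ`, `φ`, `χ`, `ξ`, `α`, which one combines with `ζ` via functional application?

δ

δ — combines: ζ : (e→t) takes δ : e as argument, giving t.
φ : ((t→(e→(t→t)))→((t→e)→(t→(t→t)))) — neither side's domain matches the other.
χ : t — neither side's domain matches the other.
ξ : (t→(e→e)) — neither side's domain matches the other.
α : (e→e) — neither side's domain matches the other.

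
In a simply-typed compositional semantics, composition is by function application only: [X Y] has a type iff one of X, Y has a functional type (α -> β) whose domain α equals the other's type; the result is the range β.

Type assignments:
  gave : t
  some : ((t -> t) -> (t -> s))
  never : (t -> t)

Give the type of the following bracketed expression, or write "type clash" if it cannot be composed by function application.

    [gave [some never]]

s

[some never]: functor some : ((t -> t) -> (t -> s)), argument never : (t -> t); result (t -> s).
[gave [some never]]: functor [some never] : (t -> s), argument gave : t; result s.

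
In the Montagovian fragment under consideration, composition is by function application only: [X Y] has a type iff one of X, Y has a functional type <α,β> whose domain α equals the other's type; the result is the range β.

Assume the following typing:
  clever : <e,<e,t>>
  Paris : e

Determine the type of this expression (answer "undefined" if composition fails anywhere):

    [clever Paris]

At [clever Paris], clever : <e,<e,t>> takes Paris : e, giving <e,t>.

<e,t>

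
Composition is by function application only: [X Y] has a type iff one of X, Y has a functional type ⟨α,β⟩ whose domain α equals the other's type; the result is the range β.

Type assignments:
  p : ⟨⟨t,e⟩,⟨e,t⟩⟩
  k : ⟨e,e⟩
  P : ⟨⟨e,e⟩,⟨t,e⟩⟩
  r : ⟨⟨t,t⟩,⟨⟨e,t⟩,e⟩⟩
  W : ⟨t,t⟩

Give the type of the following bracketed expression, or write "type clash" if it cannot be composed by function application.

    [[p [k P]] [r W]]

e

[k P]: ⟨⟨e,e⟩,⟨t,e⟩⟩ applied to ⟨e,e⟩ yields ⟨t,e⟩.
[p [k P]]: ⟨⟨t,e⟩,⟨e,t⟩⟩ applied to ⟨t,e⟩ yields ⟨e,t⟩.
[r W]: ⟨⟨t,t⟩,⟨⟨e,t⟩,e⟩⟩ applied to ⟨t,t⟩ yields ⟨⟨e,t⟩,e⟩.
[[p [k P]] [r W]]: ⟨⟨e,t⟩,e⟩ applied to ⟨e,t⟩ yields e.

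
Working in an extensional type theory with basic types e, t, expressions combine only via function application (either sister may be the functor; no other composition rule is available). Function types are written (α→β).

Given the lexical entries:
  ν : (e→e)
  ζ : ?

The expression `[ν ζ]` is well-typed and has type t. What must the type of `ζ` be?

((e→e)→t)

At [ν ζ] (required: t): ν is (e→e), which is not a function with range t; hence ζ is the functor — type ((e→e)→t).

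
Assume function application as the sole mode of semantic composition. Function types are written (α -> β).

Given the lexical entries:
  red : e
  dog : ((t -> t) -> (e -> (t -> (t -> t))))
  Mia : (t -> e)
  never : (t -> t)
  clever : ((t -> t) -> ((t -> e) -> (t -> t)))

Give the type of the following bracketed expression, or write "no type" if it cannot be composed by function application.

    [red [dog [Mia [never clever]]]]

[never clever]: functor clever : ((t -> t) -> ((t -> e) -> (t -> t))), argument never : (t -> t); result ((t -> e) -> (t -> t)).
[Mia [never clever]]: functor [never clever] : ((t -> e) -> (t -> t)), argument Mia : (t -> e); result (t -> t).
[dog [Mia [never clever]]]: functor dog : ((t -> t) -> (e -> (t -> (t -> t)))), argument [Mia [never clever]] : (t -> t); result (e -> (t -> (t -> t))).
[red [dog [Mia [never clever]]]]: functor [dog [Mia [never clever]]] : (e -> (t -> (t -> t))), argument red : e; result (t -> (t -> t)).

(t -> (t -> t))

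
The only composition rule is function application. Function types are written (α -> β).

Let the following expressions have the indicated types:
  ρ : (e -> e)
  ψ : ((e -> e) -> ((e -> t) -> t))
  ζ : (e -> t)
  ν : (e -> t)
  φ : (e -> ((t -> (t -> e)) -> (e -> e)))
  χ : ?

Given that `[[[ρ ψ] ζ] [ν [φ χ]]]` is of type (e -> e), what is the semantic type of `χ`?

((e -> ((t -> (t -> e)) -> (e -> e))) -> ((e -> t) -> (t -> (e -> e))))

[[[ρ ψ] ζ] [ν [φ χ]]] must have type (e -> e). The sister [[ρ ψ] ζ] has type t; that is not a function onto (e -> e), so [ν [φ χ]] must be the functor, of type (t -> (e -> e)).
[ν [φ χ]] must have type (t -> (e -> e)). The sister ν has type (e -> t); that is not a function onto (t -> (e -> e)), so [φ χ] must be the functor, of type ((e -> t) -> (t -> (e -> e))).
[φ χ] must have type ((e -> t) -> (t -> (e -> e))). The sister φ has type (e -> ((t -> (t -> e)) -> (e -> e))); that is not a function onto ((e -> t) -> (t -> (e -> e))), so χ must be the functor, of type ((e -> ((t -> (t -> e)) -> (e -> e))) -> ((e -> t) -> (t -> (e -> e)))).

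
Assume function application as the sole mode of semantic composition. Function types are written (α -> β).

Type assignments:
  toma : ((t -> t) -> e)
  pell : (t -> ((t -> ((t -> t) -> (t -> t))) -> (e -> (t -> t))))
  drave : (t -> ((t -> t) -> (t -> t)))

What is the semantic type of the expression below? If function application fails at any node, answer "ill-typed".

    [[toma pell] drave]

[toma pell]: ((t -> t) -> e) and (t -> ((t -> ((t -> t) -> (t -> t))) -> (e -> (t -> t)))) cannot combine by function application — type clash.

ill-typed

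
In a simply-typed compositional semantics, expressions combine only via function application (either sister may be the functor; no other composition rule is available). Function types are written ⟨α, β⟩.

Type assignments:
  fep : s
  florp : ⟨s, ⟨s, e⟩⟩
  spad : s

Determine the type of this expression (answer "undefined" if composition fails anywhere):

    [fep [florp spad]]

[florp spad]: ⟨s, ⟨s, e⟩⟩ applied to s yields ⟨s, e⟩.
[fep [florp spad]]: ⟨s, e⟩ applied to s yields e.

e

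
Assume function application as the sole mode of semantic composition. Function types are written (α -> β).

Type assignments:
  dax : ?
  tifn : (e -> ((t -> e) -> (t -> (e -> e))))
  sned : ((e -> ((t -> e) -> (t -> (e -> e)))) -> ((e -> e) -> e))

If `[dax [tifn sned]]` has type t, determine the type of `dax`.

[dax [tifn sned]] is required to be t. [tifn sned] : ((e -> e) -> e) cannot yield t as functor, so dax : (((e -> e) -> e) -> t).

(((e -> e) -> e) -> t)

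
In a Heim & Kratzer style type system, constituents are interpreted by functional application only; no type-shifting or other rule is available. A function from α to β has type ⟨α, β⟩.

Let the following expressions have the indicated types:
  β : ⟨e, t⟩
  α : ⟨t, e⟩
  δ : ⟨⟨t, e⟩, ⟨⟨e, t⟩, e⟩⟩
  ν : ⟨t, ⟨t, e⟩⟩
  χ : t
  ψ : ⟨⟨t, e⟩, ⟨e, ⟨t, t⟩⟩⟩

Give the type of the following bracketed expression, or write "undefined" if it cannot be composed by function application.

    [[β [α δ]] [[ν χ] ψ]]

⟨t, t⟩

At [α δ], δ : ⟨⟨t, e⟩, ⟨⟨e, t⟩, e⟩⟩ takes α : ⟨t, e⟩, giving ⟨⟨e, t⟩, e⟩.
At [β [α δ]], [α δ] : ⟨⟨e, t⟩, e⟩ takes β : ⟨e, t⟩, giving e.
At [ν χ], ν : ⟨t, ⟨t, e⟩⟩ takes χ : t, giving ⟨t, e⟩.
At [[ν χ] ψ], ψ : ⟨⟨t, e⟩, ⟨e, ⟨t, t⟩⟩⟩ takes [ν χ] : ⟨t, e⟩, giving ⟨e, ⟨t, t⟩⟩.
At [[β [α δ]] [[ν χ] ψ]], [[ν χ] ψ] : ⟨e, ⟨t, t⟩⟩ takes [β [α δ]] : e, giving ⟨t, t⟩.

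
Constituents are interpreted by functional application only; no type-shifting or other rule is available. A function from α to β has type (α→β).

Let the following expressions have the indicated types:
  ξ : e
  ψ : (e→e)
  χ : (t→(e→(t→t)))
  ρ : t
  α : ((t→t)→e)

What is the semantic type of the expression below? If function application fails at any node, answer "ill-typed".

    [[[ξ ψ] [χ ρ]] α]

[ξ ψ] — ψ of type (e→e) combines with ξ of type e: type e.
[χ ρ] — χ of type (t→(e→(t→t))) combines with ρ of type t: type (e→(t→t)).
[[ξ ψ] [χ ρ]] — [χ ρ] of type (e→(t→t)) combines with [ξ ψ] of type e: type (t→t).
[[[ξ ψ] [χ ρ]] α] — α of type ((t→t)→e) combines with [[ξ ψ] [χ ρ]] of type (t→t): type e.

e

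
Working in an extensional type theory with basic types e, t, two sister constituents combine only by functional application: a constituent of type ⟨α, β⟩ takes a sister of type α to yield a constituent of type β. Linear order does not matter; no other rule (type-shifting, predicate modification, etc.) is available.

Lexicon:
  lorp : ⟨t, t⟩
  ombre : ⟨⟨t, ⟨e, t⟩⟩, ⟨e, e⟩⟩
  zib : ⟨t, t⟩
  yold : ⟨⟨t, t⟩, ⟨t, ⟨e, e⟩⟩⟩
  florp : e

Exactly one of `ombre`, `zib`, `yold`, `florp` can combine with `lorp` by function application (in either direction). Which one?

yold

ombre : ⟨⟨t, ⟨e, t⟩⟩, ⟨e, e⟩⟩ — no; lorp wants t, and ombre wants ⟨t, ⟨e, t⟩⟩.
zib : ⟨t, t⟩ — no; lorp wants t, and zib wants t.
yold — combines: yold : ⟨⟨t, t⟩, ⟨t, ⟨e, e⟩⟩⟩ takes lorp : ⟨t, t⟩ as argument, giving ⟨t, ⟨e, e⟩⟩.
florp : e — no; lorp wants t, and florp wants nothing (atomic).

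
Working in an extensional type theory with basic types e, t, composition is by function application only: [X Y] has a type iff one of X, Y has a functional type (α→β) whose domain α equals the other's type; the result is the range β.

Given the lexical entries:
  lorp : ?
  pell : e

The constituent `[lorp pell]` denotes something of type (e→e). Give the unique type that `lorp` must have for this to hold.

(e→(e→e))

At [lorp pell] (required: (e→e)): pell is e, which is not a function with range (e→e); hence lorp is the functor — type (e→(e→e)).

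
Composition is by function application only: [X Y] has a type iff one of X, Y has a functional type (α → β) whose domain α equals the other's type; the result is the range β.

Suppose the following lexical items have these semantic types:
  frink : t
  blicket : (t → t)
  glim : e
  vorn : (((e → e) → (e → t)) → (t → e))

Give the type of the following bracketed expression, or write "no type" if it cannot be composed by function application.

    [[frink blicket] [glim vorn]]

[frink blicket]: blicket is (t → t), frink is t; result t.
[glim vorn]: e with (((e → e) → (e → t)) → (t → e)) — neither is a function whose domain matches the other; composition fails here.

no type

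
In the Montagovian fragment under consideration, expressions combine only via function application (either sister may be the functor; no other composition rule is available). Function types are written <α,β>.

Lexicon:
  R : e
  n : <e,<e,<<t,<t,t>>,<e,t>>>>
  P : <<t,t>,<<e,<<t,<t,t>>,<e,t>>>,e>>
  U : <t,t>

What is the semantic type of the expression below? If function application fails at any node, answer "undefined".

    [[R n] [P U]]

[R n]: <e,<e,<<t,<t,t>>,<e,t>>>> applied to e yields <e,<<t,<t,t>>,<e,t>>>.
[P U]: <<t,t>,<<e,<<t,<t,t>>,<e,t>>>,e>> applied to <t,t> yields <<e,<<t,<t,t>>,<e,t>>>,e>.
[[R n] [P U]]: <<e,<<t,<t,t>>,<e,t>>>,e> applied to <e,<<t,<t,t>>,<e,t>>> yields e.

e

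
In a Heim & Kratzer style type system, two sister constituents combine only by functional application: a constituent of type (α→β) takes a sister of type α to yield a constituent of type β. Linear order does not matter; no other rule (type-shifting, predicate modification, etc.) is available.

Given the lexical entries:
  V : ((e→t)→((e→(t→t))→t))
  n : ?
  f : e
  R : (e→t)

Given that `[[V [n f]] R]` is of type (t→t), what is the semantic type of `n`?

[[V [n f]] R] is required to be (t→t). R : (e→t) cannot yield (t→t) as functor, so [V [n f]] : ((e→t)→(t→t)).
[V [n f]] is required to be ((e→t)→(t→t)). V : ((e→t)→((e→(t→t))→t)) cannot yield ((e→t)→(t→t)) as functor, so [n f] : (((e→t)→((e→(t→t))→t))→((e→t)→(t→t))).
[n f] is required to be (((e→t)→((e→(t→t))→t))→((e→t)→(t→t))). f : e cannot yield (((e→t)→((e→(t→t))→t))→((e→t)→(t→t))) as functor, so n : (e→(((e→t)→((e→(t→t))→t))→((e→t)→(t→t)))).

(e→(((e→t)→((e→(t→t))→t))→((e→t)→(t→t))))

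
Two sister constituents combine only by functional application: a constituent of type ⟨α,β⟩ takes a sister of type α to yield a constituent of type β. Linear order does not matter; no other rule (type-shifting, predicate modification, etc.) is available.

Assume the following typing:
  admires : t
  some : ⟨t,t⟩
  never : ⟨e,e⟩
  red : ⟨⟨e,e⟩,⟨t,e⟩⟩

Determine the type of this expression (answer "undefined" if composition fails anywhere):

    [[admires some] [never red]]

[admires some]: functor some : ⟨t,t⟩, argument admires : t; result t.
[never red]: functor red : ⟨⟨e,e⟩,⟨t,e⟩⟩, argument never : ⟨e,e⟩; result ⟨t,e⟩.
[[admires some] [never red]]: functor [never red] : ⟨t,e⟩, argument [admires some] : t; result e.

e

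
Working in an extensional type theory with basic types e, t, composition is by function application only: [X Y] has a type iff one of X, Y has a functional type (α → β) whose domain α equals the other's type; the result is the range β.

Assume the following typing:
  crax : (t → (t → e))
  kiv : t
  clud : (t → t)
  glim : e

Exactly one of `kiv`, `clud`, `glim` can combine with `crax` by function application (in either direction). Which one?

kiv

kiv — combines: crax : (t → (t → e)) takes kiv : t as argument, giving (t → e).
clud : (t → t) — crax needs t; clud needs t; neither fits.
glim : e — crax needs t; glim needs nothing (atomic); neither fits.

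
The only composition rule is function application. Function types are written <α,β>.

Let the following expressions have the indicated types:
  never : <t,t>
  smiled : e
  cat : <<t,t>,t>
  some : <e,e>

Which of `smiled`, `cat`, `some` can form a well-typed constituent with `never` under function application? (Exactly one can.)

smiled : e — does not combine with never.
cat — combines: cat : <<t,t>,t> takes never : <t,t> as argument, giving t.
some : <e,e> — does not combine with never.

cat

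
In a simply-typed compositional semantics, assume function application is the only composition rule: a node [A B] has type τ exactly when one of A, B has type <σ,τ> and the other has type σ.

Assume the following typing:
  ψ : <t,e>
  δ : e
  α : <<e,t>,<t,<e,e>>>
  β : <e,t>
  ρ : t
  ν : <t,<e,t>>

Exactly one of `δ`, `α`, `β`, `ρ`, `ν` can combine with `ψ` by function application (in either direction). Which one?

ρ

δ : e — does not combine with ψ.
α : <<e,t>,<t,<e,e>>> — does not combine with ψ.
β : <e,t> — does not combine with ψ.
ρ — combines: ψ : <t,e> takes ρ : t as argument, giving e.
ν : <t,<e,t>> — does not combine with ψ.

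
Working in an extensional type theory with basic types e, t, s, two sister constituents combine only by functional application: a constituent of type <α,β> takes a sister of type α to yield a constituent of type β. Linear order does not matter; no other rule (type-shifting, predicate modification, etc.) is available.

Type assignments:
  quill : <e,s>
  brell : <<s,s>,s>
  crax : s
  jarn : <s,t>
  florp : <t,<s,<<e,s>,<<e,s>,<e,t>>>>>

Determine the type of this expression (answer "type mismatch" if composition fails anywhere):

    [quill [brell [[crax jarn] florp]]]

type mismatch

[crax jarn]: <s,t> applied to s yields t.
[[crax jarn] florp]: <t,<s,<<e,s>,<<e,s>,<e,t>>>>> applied to t yields <s,<<e,s>,<<e,s>,<e,t>>>>.
At [brell [[crax jarn] florp]]: neither <<s,s>,s> nor <s,<<e,s>,<<e,s>,<e,t>>>> can take the other as argument; the node is ill-typed.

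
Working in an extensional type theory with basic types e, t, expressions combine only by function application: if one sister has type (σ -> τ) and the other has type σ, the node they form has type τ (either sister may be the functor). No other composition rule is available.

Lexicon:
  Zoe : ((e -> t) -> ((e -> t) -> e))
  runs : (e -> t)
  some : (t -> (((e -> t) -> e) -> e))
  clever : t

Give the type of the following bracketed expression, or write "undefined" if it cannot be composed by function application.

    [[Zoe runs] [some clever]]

e

[Zoe runs]: ((e -> t) -> ((e -> t) -> e)) applied to (e -> t) yields ((e -> t) -> e).
[some clever]: (t -> (((e -> t) -> e) -> e)) applied to t yields (((e -> t) -> e) -> e).
[[Zoe runs] [some clever]]: (((e -> t) -> e) -> e) applied to ((e -> t) -> e) yields e.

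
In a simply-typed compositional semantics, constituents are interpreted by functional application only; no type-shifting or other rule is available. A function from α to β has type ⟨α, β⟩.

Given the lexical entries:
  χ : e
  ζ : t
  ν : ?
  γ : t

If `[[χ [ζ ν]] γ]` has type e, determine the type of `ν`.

[[χ [ζ ν]] γ] must have type e. The sister γ has type t; that is not a function onto e, so [χ [ζ ν]] must be the functor, of type ⟨t, e⟩.
[χ [ζ ν]] must have type ⟨t, e⟩. The sister χ has type e; that is not a function onto ⟨t, e⟩, so [ζ ν] must be the functor, of type ⟨e, ⟨t, e⟩⟩.
[ζ ν] must have type ⟨e, ⟨t, e⟩⟩. The sister ζ has type t; that is not a function onto ⟨e, ⟨t, e⟩⟩, so ν must be the functor, of type ⟨t, ⟨e, ⟨t, e⟩⟩⟩.

⟨t, ⟨e, ⟨t, e⟩⟩⟩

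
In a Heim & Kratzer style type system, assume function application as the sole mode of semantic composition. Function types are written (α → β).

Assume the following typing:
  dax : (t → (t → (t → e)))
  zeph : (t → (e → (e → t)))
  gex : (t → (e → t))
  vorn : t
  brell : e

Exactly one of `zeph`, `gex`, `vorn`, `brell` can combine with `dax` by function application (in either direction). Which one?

zeph : (t → (e → (e → t))) — neither side's domain matches the other.
gex : (t → (e → t)) — neither side's domain matches the other.
vorn — combines: dax : (t → (t → (t → e))) takes vorn : t as argument, giving (t → (t → e)).
brell : e — neither side's domain matches the other.

vorn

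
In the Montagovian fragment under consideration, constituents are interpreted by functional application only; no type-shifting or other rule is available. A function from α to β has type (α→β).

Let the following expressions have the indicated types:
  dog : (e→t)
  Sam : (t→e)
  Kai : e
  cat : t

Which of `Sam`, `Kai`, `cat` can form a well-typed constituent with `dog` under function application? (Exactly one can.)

Sam : (t→e) — neither side's domain matches the other.
Kai — combines: dog : (e→t) takes Kai : e as argument, giving t.
cat : t — neither side's domain matches the other.

Kai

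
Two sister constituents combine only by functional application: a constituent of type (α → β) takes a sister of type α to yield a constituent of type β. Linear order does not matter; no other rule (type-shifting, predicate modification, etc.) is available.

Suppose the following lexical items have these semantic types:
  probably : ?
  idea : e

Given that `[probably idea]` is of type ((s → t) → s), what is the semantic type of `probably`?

[probably idea] is required to be ((s → t) → s). idea : e cannot yield ((s → t) → s) as functor, so probably : (e → ((s → t) → s)).

(e → ((s → t) → s))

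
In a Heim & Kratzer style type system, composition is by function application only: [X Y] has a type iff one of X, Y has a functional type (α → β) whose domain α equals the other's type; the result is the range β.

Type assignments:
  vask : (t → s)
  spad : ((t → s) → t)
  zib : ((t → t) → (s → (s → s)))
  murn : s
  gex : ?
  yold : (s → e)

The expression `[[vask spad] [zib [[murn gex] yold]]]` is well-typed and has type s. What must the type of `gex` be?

(s → ((s → e) → (((t → t) → (s → (s → s))) → (t → s))))

[[vask spad] [zib [[murn gex] yold]]] is required to be s. [vask spad] : t cannot yield s as functor, so [zib [[murn gex] yold]] : (t → s).
[zib [[murn gex] yold]] is required to be (t → s). zib : ((t → t) → (s → (s → s))) cannot yield (t → s) as functor, so [[murn gex] yold] : (((t → t) → (s → (s → s))) → (t → s)).
[[murn gex] yold] is required to be (((t → t) → (s → (s → s))) → (t → s)). yold : (s → e) cannot yield (((t → t) → (s → (s → s))) → (t → s)) as functor, so [murn gex] : ((s → e) → (((t → t) → (s → (s → s))) → (t → s))).
[murn gex] is required to be ((s → e) → (((t → t) → (s → (s → s))) → (t → s))). murn : s cannot yield ((s → e) → (((t → t) → (s → (s → s))) → (t → s))) as functor, so gex : (s → ((s → e) → (((t → t) → (s → (s → s))) → (t → s)))).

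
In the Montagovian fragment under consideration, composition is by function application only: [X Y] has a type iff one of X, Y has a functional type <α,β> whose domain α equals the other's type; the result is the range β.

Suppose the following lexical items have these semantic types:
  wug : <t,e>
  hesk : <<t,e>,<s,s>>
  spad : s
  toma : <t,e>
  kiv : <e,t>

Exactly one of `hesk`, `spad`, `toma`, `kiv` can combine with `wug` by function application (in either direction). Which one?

hesk — combines: hesk : <<t,e>,<s,s>> takes wug : <t,e> as argument, giving <s,s>.
spad : s — neither side's domain matches the other.
toma : <t,e> — neither side's domain matches the other.
kiv : <e,t> — neither side's domain matches the other.

hesk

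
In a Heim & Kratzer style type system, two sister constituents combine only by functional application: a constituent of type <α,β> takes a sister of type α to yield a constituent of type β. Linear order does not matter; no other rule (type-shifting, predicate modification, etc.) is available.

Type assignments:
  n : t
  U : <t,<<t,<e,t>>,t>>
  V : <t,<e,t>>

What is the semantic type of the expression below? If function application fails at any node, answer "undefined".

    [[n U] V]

[n U]: <t,<<t,<e,t>>,t>> applied to t yields <<t,<e,t>>,t>.
[[n U] V]: <<t,<e,t>>,t> applied to <t,<e,t>> yields t.

t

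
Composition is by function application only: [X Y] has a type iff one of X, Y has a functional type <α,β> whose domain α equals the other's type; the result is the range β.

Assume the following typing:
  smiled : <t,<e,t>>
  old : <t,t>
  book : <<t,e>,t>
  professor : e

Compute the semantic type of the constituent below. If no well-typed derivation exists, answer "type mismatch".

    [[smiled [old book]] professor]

type mismatch

At [old book]: neither <t,t> nor <<t,e>,t> can take the other as argument; the node is ill-typed.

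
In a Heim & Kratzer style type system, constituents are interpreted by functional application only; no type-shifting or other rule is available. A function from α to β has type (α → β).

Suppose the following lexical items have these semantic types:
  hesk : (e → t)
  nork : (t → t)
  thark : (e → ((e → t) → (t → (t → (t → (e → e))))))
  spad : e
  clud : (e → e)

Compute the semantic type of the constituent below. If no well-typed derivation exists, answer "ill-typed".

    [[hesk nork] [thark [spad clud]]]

ill-typed

[hesk nork]: (e → t) and (t → t) cannot combine by function application — type clash.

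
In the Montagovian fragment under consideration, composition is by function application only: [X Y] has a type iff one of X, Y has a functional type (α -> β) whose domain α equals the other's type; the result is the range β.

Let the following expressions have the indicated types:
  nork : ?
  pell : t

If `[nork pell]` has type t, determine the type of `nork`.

(t -> t)

For [nork pell] to have type t with pell of type t, nork must be the function: nork : (t -> t).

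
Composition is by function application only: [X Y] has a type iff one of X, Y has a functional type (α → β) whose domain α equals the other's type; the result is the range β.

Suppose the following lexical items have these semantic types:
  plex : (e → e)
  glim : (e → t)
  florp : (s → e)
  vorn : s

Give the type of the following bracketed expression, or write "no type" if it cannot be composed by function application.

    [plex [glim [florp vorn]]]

no type

[florp vorn]: florp is (s → e), vorn is s; result e.
[glim [florp vorn]]: glim is (e → t), [florp vorn] is e; result t.
At [plex [glim [florp vorn]]]: neither (e → e) nor t can take the other as argument; the node is ill-typed.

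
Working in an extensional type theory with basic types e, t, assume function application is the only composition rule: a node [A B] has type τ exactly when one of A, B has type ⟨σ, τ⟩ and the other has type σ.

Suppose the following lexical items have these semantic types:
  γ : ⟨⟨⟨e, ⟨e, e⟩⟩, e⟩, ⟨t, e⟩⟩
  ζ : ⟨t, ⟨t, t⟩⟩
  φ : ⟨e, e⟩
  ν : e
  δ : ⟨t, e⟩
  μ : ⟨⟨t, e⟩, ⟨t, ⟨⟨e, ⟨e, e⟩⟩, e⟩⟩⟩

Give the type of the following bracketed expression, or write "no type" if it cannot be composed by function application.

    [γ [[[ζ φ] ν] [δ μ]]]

no type

At [ζ φ]: neither ⟨t, ⟨t, t⟩⟩ nor ⟨e, e⟩ can take the other as argument; the node is ill-typed.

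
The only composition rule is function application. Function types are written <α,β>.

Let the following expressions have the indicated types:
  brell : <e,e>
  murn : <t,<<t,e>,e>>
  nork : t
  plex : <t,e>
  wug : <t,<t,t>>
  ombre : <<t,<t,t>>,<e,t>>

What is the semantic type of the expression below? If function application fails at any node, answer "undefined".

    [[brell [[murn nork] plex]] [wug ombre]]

[murn nork]: <t,<<t,e>,e>> applied to t yields <<t,e>,e>.
[[murn nork] plex]: <<t,e>,e> applied to <t,e> yields e.
[brell [[murn nork] plex]]: <e,e> applied to e yields e.
[wug ombre]: <<t,<t,t>>,<e,t>> applied to <t,<t,t>> yields <e,t>.
[[brell [[murn nork] plex]] [wug ombre]]: <e,t> applied to e yields t.

t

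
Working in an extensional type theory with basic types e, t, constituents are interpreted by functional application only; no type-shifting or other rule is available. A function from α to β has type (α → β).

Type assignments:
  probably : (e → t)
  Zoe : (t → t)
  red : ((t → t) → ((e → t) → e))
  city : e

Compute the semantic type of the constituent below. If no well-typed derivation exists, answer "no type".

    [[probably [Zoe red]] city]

[Zoe red]: ((t → t) → ((e → t) → e)) applied to (t → t) yields ((e → t) → e).
[probably [Zoe red]]: ((e → t) → e) applied to (e → t) yields e.
[[probably [Zoe red]] city]: e and e cannot combine by function application — type clash.

no type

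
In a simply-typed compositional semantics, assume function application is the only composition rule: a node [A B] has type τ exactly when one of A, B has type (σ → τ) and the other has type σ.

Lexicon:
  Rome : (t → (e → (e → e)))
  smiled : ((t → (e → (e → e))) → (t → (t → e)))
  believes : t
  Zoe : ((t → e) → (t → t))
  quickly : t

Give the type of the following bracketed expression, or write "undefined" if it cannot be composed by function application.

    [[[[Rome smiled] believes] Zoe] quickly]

[Rome smiled]: ((t → (e → (e → e))) → (t → (t → e))) applied to (t → (e → (e → e))) yields (t → (t → e)).
[[Rome smiled] believes]: (t → (t → e)) applied to t yields (t → e).
[[[Rome smiled] believes] Zoe]: ((t → e) → (t → t)) applied to (t → e) yields (t → t).
[[[[Rome smiled] believes] Zoe] quickly]: (t → t) applied to t yields t.

t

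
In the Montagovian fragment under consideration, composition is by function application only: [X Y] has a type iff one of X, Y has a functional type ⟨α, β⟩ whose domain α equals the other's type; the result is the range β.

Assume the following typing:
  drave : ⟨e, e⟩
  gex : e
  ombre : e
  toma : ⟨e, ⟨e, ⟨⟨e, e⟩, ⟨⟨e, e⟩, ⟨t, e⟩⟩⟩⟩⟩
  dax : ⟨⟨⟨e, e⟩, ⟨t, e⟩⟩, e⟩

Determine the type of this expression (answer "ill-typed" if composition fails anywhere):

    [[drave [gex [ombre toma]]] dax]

[ombre toma]: ⟨e, ⟨e, ⟨⟨e, e⟩, ⟨⟨e, e⟩, ⟨t, e⟩⟩⟩⟩⟩ applied to e yields ⟨e, ⟨⟨e, e⟩, ⟨⟨e, e⟩, ⟨t, e⟩⟩⟩⟩.
[gex [ombre toma]]: ⟨e, ⟨⟨e, e⟩, ⟨⟨e, e⟩, ⟨t, e⟩⟩⟩⟩ applied to e yields ⟨⟨e, e⟩, ⟨⟨e, e⟩, ⟨t, e⟩⟩⟩.
[drave [gex [ombre toma]]]: ⟨⟨e, e⟩, ⟨⟨e, e⟩, ⟨t, e⟩⟩⟩ applied to ⟨e, e⟩ yields ⟨⟨e, e⟩, ⟨t, e⟩⟩.
[[drave [gex [ombre toma]]] dax]: ⟨⟨⟨e, e⟩, ⟨t, e⟩⟩, e⟩ applied to ⟨⟨e, e⟩, ⟨t, e⟩⟩ yields e.

e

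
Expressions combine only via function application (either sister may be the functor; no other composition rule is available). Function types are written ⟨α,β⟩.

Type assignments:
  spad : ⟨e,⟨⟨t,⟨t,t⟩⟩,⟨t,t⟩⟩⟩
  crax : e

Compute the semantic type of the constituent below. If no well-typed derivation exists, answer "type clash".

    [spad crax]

[spad crax]: ⟨e,⟨⟨t,⟨t,t⟩⟩,⟨t,t⟩⟩⟩ applied to e yields ⟨⟨t,⟨t,t⟩⟩,⟨t,t⟩⟩.

⟨⟨t,⟨t,t⟩⟩,⟨t,t⟩⟩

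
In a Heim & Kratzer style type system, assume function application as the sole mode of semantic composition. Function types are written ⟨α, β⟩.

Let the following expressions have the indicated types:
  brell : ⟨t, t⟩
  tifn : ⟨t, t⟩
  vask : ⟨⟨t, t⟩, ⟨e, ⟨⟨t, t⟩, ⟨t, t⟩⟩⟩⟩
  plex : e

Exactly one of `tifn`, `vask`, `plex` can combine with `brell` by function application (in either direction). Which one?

tifn : ⟨t, t⟩ — does not combine with brell.
vask — combines: vask : ⟨⟨t, t⟩, ⟨e, ⟨⟨t, t⟩, ⟨t, t⟩⟩⟩⟩ takes brell : ⟨t, t⟩ as argument, giving ⟨e, ⟨⟨t, t⟩, ⟨t, t⟩⟩⟩.
plex : e — does not combine with brell.

vask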